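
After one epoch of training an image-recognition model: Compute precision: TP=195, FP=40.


Precision = TP/(TP+FP)
= 195/(195+40)
= 195/235 = 82.98%

82.98%


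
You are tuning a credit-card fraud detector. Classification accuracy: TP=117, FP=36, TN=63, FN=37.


Accuracy = (TP+TN)/(TP+TN+FP+FN)
= (117+63)/(253)
= 180/253 = 71.15%

71.15%


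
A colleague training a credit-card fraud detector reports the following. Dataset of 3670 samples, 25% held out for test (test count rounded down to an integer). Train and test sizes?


Test = ⌊3670·25/100⌋ = 917
Train = 3670 - 917 = 2753

Train: 2753, Test: 917


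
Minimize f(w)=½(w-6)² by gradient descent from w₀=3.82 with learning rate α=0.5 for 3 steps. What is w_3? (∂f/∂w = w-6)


step 1: grad = 3.82-6 = -2.18; w = 3.82 - 0.5·(-2.18) = 4.91
step 2: grad = 4.91-6 = -1.09; w = 4.91 - 0.5·(-1.09) = 5.455
step 3: grad = 5.455-6 = -0.545; w = 5.455 - 0.5·(-0.545) = 5.7275

5.7275


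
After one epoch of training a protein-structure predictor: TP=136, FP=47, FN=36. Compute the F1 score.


Precision = 136/183 = 0.7432
Recall = 136/172 = 0.7907
F1 = 2·P·R/(P+R) = 2·TP/(2·TP+FP+FN) = 272/(272+47+36) = 272/355 = 0.7662

0.7662


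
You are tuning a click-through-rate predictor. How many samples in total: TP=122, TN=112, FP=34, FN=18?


Total = TP + TN + FP + FN
= 122 + 112 + 34 + 18
= 286
(Predicted positive: 156, predicted negative: 130)

286


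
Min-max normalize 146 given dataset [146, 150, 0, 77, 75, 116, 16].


min=0, max=150
(146-0)/(150-0) = 146/150 = 0.9733

0.9733


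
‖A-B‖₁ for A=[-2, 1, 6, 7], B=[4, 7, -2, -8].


d = |-2-4| + |1-7| + |6+ 2| + |7+ 8|
  = 6 + 6 + 8 + 15
  = 35

35


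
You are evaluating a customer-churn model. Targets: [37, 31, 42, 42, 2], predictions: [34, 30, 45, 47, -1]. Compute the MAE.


Absolute errors: |37-34|=3, |31-30|=1, |42-45|=3, |42-47|=5, |2+ 1|=3
Sum = 15
MAE = 15/5 = 3

3


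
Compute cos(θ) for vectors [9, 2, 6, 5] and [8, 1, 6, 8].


A·B = 9·8 + 2·1 + 6·6 + 5·8 = 150
‖A‖ = √146 = 12.083, ‖B‖ = √165 = 12.8452
cos = 150/(√146·√165) = 150/√24090 = 0.9664

0.9664


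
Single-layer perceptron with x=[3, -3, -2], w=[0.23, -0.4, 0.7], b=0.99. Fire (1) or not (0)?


z = (3)·(0.23) + (-3)·(-0.4) + (-2)·(0.7) + 0.99
  = 1.48
step(z) = 1 (z≥0)

1


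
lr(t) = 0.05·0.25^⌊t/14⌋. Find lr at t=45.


n_drops = ⌊45/14⌋ = 3
lr = 0.05·0.25^3 = 0.05·0.015625 = 0.00078125

0.00078125


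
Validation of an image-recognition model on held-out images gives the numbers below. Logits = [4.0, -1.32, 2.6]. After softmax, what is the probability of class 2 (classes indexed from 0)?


Exponentials: e^4.0=54.5982, e^-1.32=0.2671, e^2.6=13.4637
Sum = 68.329
Softmax = [0.799, 0.0039, 0.197]
p[2] = 13.4637/68.329 = 0.197

0.197


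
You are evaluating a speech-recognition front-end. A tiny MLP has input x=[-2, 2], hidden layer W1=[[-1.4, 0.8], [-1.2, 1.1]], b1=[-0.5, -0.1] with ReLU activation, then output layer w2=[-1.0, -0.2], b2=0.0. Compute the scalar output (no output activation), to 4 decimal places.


z1[0] = (-1.4)·(-2) + (0.8)·(2) - 0.5 = 3.9
z1[1] = (-1.2)·(-2) + (1.1)·(2) - 0.1 = 4.5
h = ReLU(z1) = [3.9, 4.5]
output = (-1.0)·(3.9) + (-0.2)·(4.5) + 0.0 = -4.8

-4.8


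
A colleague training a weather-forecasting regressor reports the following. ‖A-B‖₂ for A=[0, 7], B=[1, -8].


d = √((0-1)² + (7+ 8)²)
  = √(1 + 225)
  = √226 = 15.0333

15.0333


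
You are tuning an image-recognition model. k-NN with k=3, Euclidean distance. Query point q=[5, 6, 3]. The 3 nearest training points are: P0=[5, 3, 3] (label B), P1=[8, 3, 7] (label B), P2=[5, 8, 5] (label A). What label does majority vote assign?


d(q,P0) = 3.0  (label B)
d(q,P1) = 5.831  (label B)
d(q,P2) = 2.8284  (label A)
Votes: A=1, B=2
Majority → B

B


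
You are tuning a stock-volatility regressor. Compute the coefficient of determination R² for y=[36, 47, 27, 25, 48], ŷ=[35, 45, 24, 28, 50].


ȳ = 36.6
SS_res = Σ(y-ŷ)² = 27
SS_tot = Σ(y-ȳ)² = 465.2
R² = 1 - SS_res/SS_tot = 1 - 0.058 = 0.942

0.942


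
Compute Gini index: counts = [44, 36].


Probabilities: [44/80, 36/80] ≈ [0.55, 0.45]
Σpᵢ² = (1936 + 1296)/80² = 3232/6400
Gini = 1 - Σpᵢ² = 1 - 3232/6400 = 0.495

0.495


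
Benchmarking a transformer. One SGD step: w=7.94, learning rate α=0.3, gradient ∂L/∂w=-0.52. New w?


w_new = w - α·∇
= 7.94 - 0.3·-0.52
= 7.94 + 0.156
= 8.096

8.096


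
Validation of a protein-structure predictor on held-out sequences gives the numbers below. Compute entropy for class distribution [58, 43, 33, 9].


Probabilities: [58/143, 43/143, 33/143, 9/143] ≈ [0.4056, 0.3007, 0.2308, 0.0629]
H = -((58/143)·log₂(58/143) + (43/143)·log₂(43/143) + (33/143)·log₂(33/143) + (9/143)·log₂(9/143))
  = 1.7886 bits

1.7886 bits


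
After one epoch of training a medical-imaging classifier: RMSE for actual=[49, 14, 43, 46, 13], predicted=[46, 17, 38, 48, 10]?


MSE = 56/5 = 11.2
RMSE = √(56/5) = 3.3466

3.3466


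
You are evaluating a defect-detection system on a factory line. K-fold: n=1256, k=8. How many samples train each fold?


Fold size = 1256/8 = 157
Training per fold = 1256 - 157 = 1099

1099


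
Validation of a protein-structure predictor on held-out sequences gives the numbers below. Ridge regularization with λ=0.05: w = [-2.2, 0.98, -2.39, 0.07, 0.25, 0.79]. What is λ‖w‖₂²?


‖w‖₂² = (-2.2)² + (0.98)² + (-2.39)² + (0.07)² + (0.25)² + (0.79)²
     = 4.84 + 0.9604 + 5.7121 + 0.0049 + 0.0625 + 0.6241
     = 12.204
λ·‖w‖₂² = 0.05·12.204 = 0.6102

0.6102


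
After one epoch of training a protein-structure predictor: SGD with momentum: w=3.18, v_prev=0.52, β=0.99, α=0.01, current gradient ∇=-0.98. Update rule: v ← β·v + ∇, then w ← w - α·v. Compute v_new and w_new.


v_new = 0.99·0.52 - 0.98 = 0.5148 - 0.98 = -0.4652
w_new = 3.18 - 0.01·-0.4652 = 3.18 + 0.004652 = 3.184652

v_new=-0.4652, w_new=3.184652


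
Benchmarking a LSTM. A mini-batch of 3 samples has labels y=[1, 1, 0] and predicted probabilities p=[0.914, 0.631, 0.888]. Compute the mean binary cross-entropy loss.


L[0] = -ln(0.914) = 0.0899
L[1] = -ln(0.631) = 0.4604
L[2] = -ln(1-0.888) = -ln(0.112) = 2.1893
mean = (0.0899 + 0.4604 + 2.1893)/3 = 0.9132

0.9132


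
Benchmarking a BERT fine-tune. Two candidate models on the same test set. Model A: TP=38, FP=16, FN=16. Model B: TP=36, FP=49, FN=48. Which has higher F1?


Model A: P=38/54=0.7037, R=38/54=0.7037, F1=2PR/(P+R)=2TP/(2TP+FP+FN)=76/108=0.7037
Model B: P=36/85=0.4235, R=36/84=0.4286, F1=2PR/(P+R)=2TP/(2TP+FP+FN)=72/169=0.426
0.7037 > 0.426 → Model A

Model A


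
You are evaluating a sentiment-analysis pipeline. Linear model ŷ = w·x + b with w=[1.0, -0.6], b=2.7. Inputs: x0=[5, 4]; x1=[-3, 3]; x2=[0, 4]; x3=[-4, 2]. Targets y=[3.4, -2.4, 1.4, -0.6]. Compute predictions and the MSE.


ŷ0 = (1.0)·(5) + (-0.6)·(4) + 2.7 = 5.3
ŷ1 = (1.0)·(-3) + (-0.6)·(3) + 2.7 = -2.1
ŷ2 = (1.0)·(0) + (-0.6)·(4) + 2.7 = 0.3
ŷ3 = (1.0)·(-4) + (-0.6)·(2) + 2.7 = -2.5
errors² = [3.61, 0.09, 1.21, 3.61]
MSE = 8.5200/4 = 2.13

2.13


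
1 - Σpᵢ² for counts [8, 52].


Probabilities: [8/60, 52/60] ≈ [0.1333, 0.8667]
Σpᵢ² = (64 + 2704)/60² = 2768/3600
Gini = 1 - Σpᵢ² = 1 - 2768/3600 = 0.2311

0.2311


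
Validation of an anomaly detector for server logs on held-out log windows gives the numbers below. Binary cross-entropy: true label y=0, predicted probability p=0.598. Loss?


BCE = -[y·ln(p) + (1-y)·ln(1-p)]
= -0 - 1·ln(1-0.598)
= -ln(0.402) = 0.9113

0.9113


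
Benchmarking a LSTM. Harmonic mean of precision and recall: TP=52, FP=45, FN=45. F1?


Precision = 52/97 = 0.5361
Recall = 52/97 = 0.5361
F1 = 2·P·R/(P+R) = 2·TP/(2·TP+FP+FN) = 104/(104+45+45) = 104/194 = 0.5361

0.5361


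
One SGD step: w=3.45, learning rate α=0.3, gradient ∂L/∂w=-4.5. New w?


w_new = w - α·∇
= 3.45 - 0.3·-4.5
= 3.45 + 1.35
= 4.8

4.8


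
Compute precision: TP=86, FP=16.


Precision = TP/(TP+FP)
= 86/(86+16)
= 86/102 = 84.31%

84.31%


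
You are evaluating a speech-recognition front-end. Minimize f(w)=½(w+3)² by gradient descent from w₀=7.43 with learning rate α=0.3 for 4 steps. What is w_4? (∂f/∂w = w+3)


step 1: grad = 7.43+3 = 10.43; w = 7.43 - 0.3·(10.43) = 4.301
step 2: grad = 4.301+3 = 7.301; w = 4.301 - 0.3·(7.301) = 2.1107
step 3: grad = 2.1107+3 = 5.1107; w = 2.1107 - 0.3·(5.1107) = 0.57749
step 4: grad = 0.57749+3 = 3.57749; w = 0.57749 - 0.3·(3.57749) = -0.495757

-0.495757


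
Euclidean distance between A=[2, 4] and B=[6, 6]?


d = √((2-6)² + (4-6)²)
  = √(16 + 4)
  = √20 = 4.4721

4.4721


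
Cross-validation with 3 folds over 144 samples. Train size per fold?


Fold size = 144/3 = 48
Training per fold = 144 - 48 = 96

96


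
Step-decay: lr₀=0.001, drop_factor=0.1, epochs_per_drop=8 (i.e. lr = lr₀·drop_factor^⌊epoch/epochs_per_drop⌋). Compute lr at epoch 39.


n_drops = ⌊39/8⌋ = 4
lr = 0.001·0.1^4 = 0.001·0.0001 = 0.0000001

0.0000001


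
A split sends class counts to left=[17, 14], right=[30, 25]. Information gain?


Parent = [47, 39], H_parent = 0.9937
H_left = 0.9932 (n=31), H_right = 0.994 (n=55)
H_children = (31/86)·0.9932 + (55/86)·0.994 = 0.9937
IG = 0.9937 - 0.9937 = 0.0

0.0


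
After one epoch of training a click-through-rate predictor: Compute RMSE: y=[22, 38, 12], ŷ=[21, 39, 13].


MSE = 3/3 = 1
RMSE = √(3/3) = 1.0

1.0


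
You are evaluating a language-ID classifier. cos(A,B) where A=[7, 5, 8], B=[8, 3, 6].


A·B = 7·8 + 5·3 + 8·6 = 119
‖A‖ = √138 = 11.7473, ‖B‖ = √109 = 10.4403
cos = 119/(√138·√109) = 119/√15042 = 0.9703

0.9703


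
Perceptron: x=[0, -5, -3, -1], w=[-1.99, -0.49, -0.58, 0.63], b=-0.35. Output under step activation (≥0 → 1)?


z = (0)·(-1.99) + (-5)·(-0.49) + (-3)·(-0.58) + (-1)·(0.63) - 0.35
  = 3.21
step(z) = 1 (z≥0)

1


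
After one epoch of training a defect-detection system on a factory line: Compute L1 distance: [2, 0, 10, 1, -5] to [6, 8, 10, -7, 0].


d = |2-6| + |0-8| + |10-10| + |1+ 7| + |-5-0|
  = 4 + 8 + 0 + 8 + 5
  = 25

25


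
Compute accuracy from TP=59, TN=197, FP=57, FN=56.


Accuracy = (TP+TN)/(TP+TN+FP+FN)
= (59+197)/(369)
= 256/369 = 69.38%

69.38%


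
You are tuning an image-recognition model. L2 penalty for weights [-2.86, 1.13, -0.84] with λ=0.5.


‖w‖₂² = (-2.86)² + (1.13)² + (-0.84)²
     = 8.1796 + 1.2769 + 0.7056
     = 10.1621
λ·‖w‖₂² = 0.5·10.1621 = 5.08105

5.08105


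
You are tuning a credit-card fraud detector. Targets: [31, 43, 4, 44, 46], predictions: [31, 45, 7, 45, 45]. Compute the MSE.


Squared errors: (31-31)²=0, (43-45)²=4, (4-7)²=9, (44-45)²=1, (46-45)²=1
Sum = 15
MSE = 15/5 = 3

3


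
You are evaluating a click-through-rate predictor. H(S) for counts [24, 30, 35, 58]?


Probabilities: [24/147, 30/147, 35/147, 58/147] ≈ [0.1633, 0.2041, 0.2381, 0.3946]
H = -((24/147)·log₂(24/147) + (30/147)·log₂(30/147) + (35/147)·log₂(35/147) + (58/147)·log₂(58/147))
  = 1.9171 bits

1.9171 bits


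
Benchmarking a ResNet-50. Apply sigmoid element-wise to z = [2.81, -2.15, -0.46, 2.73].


σ(2.81) = 1/(1+e^-2.81) = 0.9432
σ(-2.15) = 1/(1+e^2.15) = 0.1043
σ(-0.46) = 1/(1+e^0.46) = 0.387
σ(2.73) = 1/(1+e^-2.73) = 0.9388
result = [0.9432, 0.1043, 0.387, 0.9388]

[0.9432, 0.1043, 0.387, 0.9388]


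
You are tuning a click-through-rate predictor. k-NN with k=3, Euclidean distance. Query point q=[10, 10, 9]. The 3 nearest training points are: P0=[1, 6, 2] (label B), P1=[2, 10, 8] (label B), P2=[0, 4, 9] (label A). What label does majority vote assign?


d(q,P0) = 12.083  (label B)
d(q,P1) = 8.0623  (label B)
d(q,P2) = 11.6619  (label A)
Votes: A=1, B=2
Majority → B

B


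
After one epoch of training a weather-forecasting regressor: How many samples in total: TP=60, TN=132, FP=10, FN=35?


Total = TP + TN + FP + FN
= 60 + 132 + 10 + 35
= 237
(Predicted positive: 70, predicted negative: 167)

237


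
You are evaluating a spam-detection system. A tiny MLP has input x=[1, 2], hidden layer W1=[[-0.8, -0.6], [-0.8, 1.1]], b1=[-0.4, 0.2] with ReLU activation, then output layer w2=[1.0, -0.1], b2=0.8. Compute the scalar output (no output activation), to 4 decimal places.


z1[0] = (-0.8)·(1) + (-0.6)·(2) - 0.4 = -2.4
z1[1] = (-0.8)·(1) + (1.1)·(2) + 0.2 = 1.6
h = ReLU(z1) = [0.0, 1.6]
output = (1.0)·(0.0) + (-0.1)·(1.6) + 0.8 = 0.64

0.64


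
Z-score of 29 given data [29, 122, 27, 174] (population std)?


μ = 88, σ = 62.7575
z = (29 - 88)/62.7575 = -0.9401

-0.9401


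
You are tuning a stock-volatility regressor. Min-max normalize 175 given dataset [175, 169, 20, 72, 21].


min=20, max=175
(175-20)/(175-20) = 155/155 = 1.0

1.0


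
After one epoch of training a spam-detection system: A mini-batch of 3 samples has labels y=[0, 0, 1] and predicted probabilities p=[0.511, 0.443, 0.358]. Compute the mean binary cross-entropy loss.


L[0] = -ln(1-0.511) = -ln(0.489) = 0.7154
L[1] = -ln(1-0.443) = -ln(0.557) = 0.5852
L[2] = -ln(0.358) = 1.0272
mean = (0.7154 + 0.5852 + 1.0272)/3 = 0.7759

0.7759


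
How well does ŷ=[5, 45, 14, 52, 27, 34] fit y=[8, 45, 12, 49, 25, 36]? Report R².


ȳ = 29.1667
SS_res = Σ(y-ŷ)² = 30
SS_tot = Σ(y-ȳ)² = 1450.83
R² = 1 - SS_res/SS_tot = 1 - 0.0207 = 0.9793

0.9793


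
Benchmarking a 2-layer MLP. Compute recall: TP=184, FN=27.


Recall = TP/(TP+FN)
= 184/(184+27)
= 184/211 = 87.2%

87.2%


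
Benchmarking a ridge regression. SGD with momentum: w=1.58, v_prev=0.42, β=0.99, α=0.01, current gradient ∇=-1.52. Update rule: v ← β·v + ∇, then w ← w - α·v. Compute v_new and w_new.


v_new = 0.99·0.42 - 1.52 = 0.4158 - 1.52 = -1.1042
w_new = 1.58 - 0.01·-1.1042 = 1.58 + 0.011042 = 1.591042

v_new=-1.1042, w_new=1.591042


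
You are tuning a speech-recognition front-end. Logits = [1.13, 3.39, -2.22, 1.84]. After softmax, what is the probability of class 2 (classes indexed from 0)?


Exponentials: e^1.13=3.0957, e^3.39=29.666, e^-2.22=0.1086, e^1.84=6.2965
Sum = 39.1668
Softmax = [0.079, 0.7574, 0.0028, 0.1608]
p[2] = 0.1086/39.1668 = 0.0028

0.0028


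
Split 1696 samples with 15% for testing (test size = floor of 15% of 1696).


Test = ⌊1696·15/100⌋ = 254
Train = 1696 - 254 = 1442

Train: 1442, Test: 254


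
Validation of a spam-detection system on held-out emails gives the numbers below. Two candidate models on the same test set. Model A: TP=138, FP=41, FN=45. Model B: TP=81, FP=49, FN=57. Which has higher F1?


Model A: P=138/179=0.7709, R=138/183=0.7541, F1=2PR/(P+R)=2TP/(2TP+FP+FN)=276/362=0.7624
Model B: P=81/130=0.6231, R=81/138=0.587, F1=2PR/(P+R)=2TP/(2TP+FP+FN)=162/268=0.6045
0.7624 > 0.6045 → Model A

Model A


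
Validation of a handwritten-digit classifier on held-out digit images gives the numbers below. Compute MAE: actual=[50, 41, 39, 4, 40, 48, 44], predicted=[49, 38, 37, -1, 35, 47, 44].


Absolute errors: |50-49|=1, |41-38|=3, |39-37|=2, |4+ 1|=5, |40-35|=5, |48-47|=1, |44-44|=0
Sum = 17
MAE = 17/7 = 17/7

17/7


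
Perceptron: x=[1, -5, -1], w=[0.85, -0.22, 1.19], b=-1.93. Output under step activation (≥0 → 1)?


z = (1)·(0.85) + (-5)·(-0.22) + (-1)·(1.19) - 1.93
  = -1.17
step(z) = 0 (z<0)

0


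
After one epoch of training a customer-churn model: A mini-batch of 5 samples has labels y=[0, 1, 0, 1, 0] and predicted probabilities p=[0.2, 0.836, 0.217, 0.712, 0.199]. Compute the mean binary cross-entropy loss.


L[0] = -ln(1-0.2) = -ln(0.8) = 0.2231
L[1] = -ln(0.836) = 0.1791
L[2] = -ln(1-0.217) = -ln(0.783) = 0.2446
L[3] = -ln(0.712) = 0.3397
L[4] = -ln(1-0.199) = -ln(0.801) = 0.2219
mean = (0.2231 + 0.1791 + 0.2446 + 0.3397 + 0.2219)/5 = 0.2417

0.2417


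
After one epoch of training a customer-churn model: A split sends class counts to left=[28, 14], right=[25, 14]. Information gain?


Parent = [53, 28], H_parent = 0.9301
H_left = 0.9183 (n=42), H_right = 0.9418 (n=39)
H_children = (42/81)·0.9183 + (39/81)·0.9418 = 0.9296
IG = 0.9301 - 0.9296 = 0.0005

0.0005


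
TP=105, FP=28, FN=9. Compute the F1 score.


Precision = 105/133 = 0.7895
Recall = 105/114 = 0.9211
F1 = 2·P·R/(P+R) = 2·TP/(2·TP+FP+FN) = 210/(210+28+9) = 210/247 = 0.8502

0.8502


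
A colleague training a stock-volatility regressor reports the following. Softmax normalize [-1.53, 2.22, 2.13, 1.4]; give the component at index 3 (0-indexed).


Exponentials: e^-1.53=0.2165, e^2.22=9.2073, e^2.13=8.4149, e^1.4=4.0552
Sum = 21.8939
Softmax = [0.0099, 0.4205, 0.3843, 0.1852]
p[3] = 4.0552/21.8939 = 0.1852

0.1852


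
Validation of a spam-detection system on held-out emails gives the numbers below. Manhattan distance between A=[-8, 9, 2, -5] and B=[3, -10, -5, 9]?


d = |-8-3| + |9+ 10| + |2+ 5| + |-5-9|
  = 11 + 19 + 7 + 14
  = 51

51


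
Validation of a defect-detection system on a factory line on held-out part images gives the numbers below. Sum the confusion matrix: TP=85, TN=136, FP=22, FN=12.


Total = TP + TN + FP + FN
= 85 + 136 + 22 + 12
= 255
(Predicted positive: 107, predicted negative: 148)

255


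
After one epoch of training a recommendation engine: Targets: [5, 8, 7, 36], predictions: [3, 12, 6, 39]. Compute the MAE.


Absolute errors: |5-3|=2, |8-12|=4, |7-6|=1, |36-39|=3
Sum = 10
MAE = 10/4 = 5/2

5/2


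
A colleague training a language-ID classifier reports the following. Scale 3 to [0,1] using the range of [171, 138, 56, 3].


min=3, max=171
(3-3)/(171-3) = 0/168 = 0.0

0.0


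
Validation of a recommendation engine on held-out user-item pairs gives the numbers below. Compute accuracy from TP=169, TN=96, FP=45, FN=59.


Accuracy = (TP+TN)/(TP+TN+FP+FN)
= (169+96)/(369)
= 265/369 = 71.82%

71.82%


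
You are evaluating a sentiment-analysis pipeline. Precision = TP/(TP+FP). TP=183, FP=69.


Precision = TP/(TP+FP)
= 183/(183+69)
= 183/252 = 72.62%

72.62%


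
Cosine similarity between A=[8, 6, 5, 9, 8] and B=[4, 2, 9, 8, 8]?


A·B = 8·4 + 6·2 + 5·9 + 9·8 + 8·8 = 225
‖A‖ = √270 = 16.4317, ‖B‖ = √229 = 15.1327
cos = 225/(√270·√229) = 225/√61830 = 0.9049

0.9049


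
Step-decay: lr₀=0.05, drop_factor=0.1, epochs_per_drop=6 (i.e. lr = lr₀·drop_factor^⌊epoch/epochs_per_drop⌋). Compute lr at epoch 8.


n_drops = ⌊8/6⌋ = 1
lr = 0.05·0.1^1 = 0.05·0.1 = 0.005

0.005


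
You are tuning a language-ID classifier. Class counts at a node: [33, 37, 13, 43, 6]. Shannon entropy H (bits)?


Probabilities: [33/132, 37/132, 13/132, 43/132, 6/132] ≈ [0.25, 0.2803, 0.0985, 0.3258, 0.0455]
H = -((33/132)·log₂(33/132) + (37/132)·log₂(37/132) + (13/132)·log₂(13/132) + (43/132)·log₂(43/132) + (6/132)·log₂(6/132))
  = 2.0735 bits

2.0735 bits


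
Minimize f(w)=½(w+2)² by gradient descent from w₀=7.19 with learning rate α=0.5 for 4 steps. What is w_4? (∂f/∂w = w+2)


step 1: grad = 7.19+2 = 9.19; w = 7.19 - 0.5·(9.19) = 2.595
step 2: grad = 2.595+2 = 4.595; w = 2.595 - 0.5·(4.595) = 0.2975
step 3: grad = 0.2975+2 = 2.2975; w = 0.2975 - 0.5·(2.2975) = -0.85125
step 4: grad = -0.85125+2 = 1.14875; w = -0.85125 - 0.5·(1.14875) = -1.425625

-1.425625


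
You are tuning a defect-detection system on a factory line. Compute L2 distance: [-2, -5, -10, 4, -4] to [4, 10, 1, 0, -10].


d = √((-2-4)² + (-5-10)² + (-10-1)² + (4-0)² + (-4+ 10)²)
  = √(36 + 225 + 121 + 16 + 36)
  = √434 = 20.8327

20.8327


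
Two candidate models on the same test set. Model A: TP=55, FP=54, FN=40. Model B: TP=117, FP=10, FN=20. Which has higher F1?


Model A: P=55/109=0.5046, R=55/95=0.5789, F1=2PR/(P+R)=2TP/(2TP+FP+FN)=110/204=0.5392
Model B: P=117/127=0.9213, R=117/137=0.854, F1=2PR/(P+R)=2TP/(2TP+FP+FN)=234/264=0.8864
0.5392 < 0.8864 → Model B

Model B


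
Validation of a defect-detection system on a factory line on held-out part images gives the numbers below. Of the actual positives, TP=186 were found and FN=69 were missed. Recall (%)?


Recall = TP/(TP+FN)
= 186/(186+69)
= 186/255 = 72.94%

72.94%


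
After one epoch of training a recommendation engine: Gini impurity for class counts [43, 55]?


Probabilities: [43/98, 55/98] ≈ [0.4388, 0.5612]
Σpᵢ² = (1849 + 3025)/98² = 4874/9604
Gini = 1 - Σpᵢ² = 1 - 4874/9604 = 0.4925

0.4925


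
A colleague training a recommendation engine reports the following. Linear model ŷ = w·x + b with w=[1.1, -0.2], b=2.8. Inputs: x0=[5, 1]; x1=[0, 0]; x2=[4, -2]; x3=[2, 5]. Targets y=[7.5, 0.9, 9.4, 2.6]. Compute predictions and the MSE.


ŷ0 = (1.1)·(5) + (-0.2)·(1) + 2.8 = 8.1
ŷ1 = (1.1)·(0) + (-0.2)·(0) + 2.8 = 2.8
ŷ2 = (1.1)·(4) + (-0.2)·(-2) + 2.8 = 7.6
ŷ3 = (1.1)·(2) + (-0.2)·(5) + 2.8 = 4.0
errors² = [0.36, 3.61, 3.24, 1.96]
MSE = 9.1700/4 = 2.2925

2.2925


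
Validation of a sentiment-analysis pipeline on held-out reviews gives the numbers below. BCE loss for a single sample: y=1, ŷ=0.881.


BCE = -[y·ln(p) + (1-y)·ln(1-p)]
= -1·ln(0.881) - 0
= -ln(0.881) = 0.1267

0.1267


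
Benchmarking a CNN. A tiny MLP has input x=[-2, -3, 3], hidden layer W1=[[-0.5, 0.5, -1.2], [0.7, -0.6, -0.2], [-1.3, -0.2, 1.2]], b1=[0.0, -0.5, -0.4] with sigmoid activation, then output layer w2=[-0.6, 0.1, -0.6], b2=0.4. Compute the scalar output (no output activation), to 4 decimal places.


z1[0] = (-0.5)·(-2) + (0.5)·(-3) + (-1.2)·(3) + 0.0 = -4.1
z1[1] = (0.7)·(-2) + (-0.6)·(-3) + (-0.2)·(3) - 0.5 = -0.7
z1[2] = (-1.3)·(-2) + (-0.2)·(-3) + (1.2)·(3) - 0.4 = 6.4
h = sigmoid(z1) = [0.0163, 0.3318, 0.9983]
output = (-0.6)·(0.0163) + (0.1)·(0.3318) + (-0.6)·(0.9983) + 0.4 = -0.1756

-0.1756


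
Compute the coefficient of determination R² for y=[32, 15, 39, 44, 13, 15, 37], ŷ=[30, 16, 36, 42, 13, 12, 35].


ȳ = 27.8571
SS_res = Σ(y-ŷ)² = 31
SS_tot = Σ(y-ȳ)² = 1036.86
R² = 1 - SS_res/SS_tot = 1 - 0.0299 = 0.9701

0.9701


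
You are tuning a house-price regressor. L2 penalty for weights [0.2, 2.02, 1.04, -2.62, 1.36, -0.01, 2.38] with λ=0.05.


‖w‖₂² = (0.2)² + (2.02)² + (1.04)² + (-2.62)² + (1.36)² + (-0.01)² + (2.38)²
     = 0.04 + 4.0804 + 1.0816 + 6.8644 + 1.8496 + 0.0001 + 5.6644
     = 19.5805
λ·‖w‖₂² = 0.05·19.5805 = 0.979025

0.979025


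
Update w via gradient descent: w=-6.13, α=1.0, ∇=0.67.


w_new = w - α·∇
= -6.13 - 1.0·0.67
= -6.13 - 0.67
= -6.8

-6.8


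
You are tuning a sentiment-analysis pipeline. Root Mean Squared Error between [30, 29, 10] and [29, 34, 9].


MSE = 27/3 = 9
RMSE = √(27/3) = 3.0

3.0


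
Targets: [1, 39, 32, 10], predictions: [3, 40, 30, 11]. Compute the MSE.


Squared errors: (1-3)²=4, (39-40)²=1, (32-30)²=4, (10-11)²=1
Sum = 10
MSE = 10/4 = 5/2

5/2


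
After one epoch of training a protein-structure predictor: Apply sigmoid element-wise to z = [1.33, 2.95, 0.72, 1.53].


σ(1.33) = 1/(1+e^-1.33) = 0.7908
σ(2.95) = 1/(1+e^-2.95) = 0.9503
σ(0.72) = 1/(1+e^-0.72) = 0.6726
σ(1.53) = 1/(1+e^-1.53) = 0.822
result = [0.7908, 0.9503, 0.6726, 0.822]

[0.7908, 0.9503, 0.6726, 0.822]


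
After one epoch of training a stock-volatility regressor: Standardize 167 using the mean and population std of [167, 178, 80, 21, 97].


μ = 108.6, σ = 58.0572
z = (167 - 108.6)/58.0572 = 1.0059

1.0059


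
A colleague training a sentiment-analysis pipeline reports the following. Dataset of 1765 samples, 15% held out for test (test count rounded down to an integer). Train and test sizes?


Test = ⌊1765·15/100⌋ = 264
Train = 1765 - 264 = 1501

Train: 1501, Test: 264


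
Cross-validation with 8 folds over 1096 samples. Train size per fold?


Fold size = 1096/8 = 137
Training per fold = 1096 - 137 = 959

959


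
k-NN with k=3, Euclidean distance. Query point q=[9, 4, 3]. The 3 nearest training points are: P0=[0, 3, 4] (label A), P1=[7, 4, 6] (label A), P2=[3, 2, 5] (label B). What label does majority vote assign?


d(q,P0) = 9.1104  (label A)
d(q,P1) = 3.6056  (label A)
d(q,P2) = 6.6332  (label B)
Votes: A=2, B=1
Majority → A

A


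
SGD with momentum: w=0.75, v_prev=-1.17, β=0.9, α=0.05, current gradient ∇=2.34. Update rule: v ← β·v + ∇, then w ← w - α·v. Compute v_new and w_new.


v_new = 0.9·-1.17 + 2.34 = -1.053 + 2.34 = 1.287
w_new = 0.75 - 0.05·1.287 = 0.75 - 0.06435 = 0.68565

v_new=1.287, w_new=0.68565


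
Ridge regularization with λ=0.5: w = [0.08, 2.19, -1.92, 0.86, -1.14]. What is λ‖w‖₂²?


‖w‖₂² = (0.08)² + (2.19)² + (-1.92)² + (0.86)² + (-1.14)²
     = 0.0064 + 4.7961 + 3.6864 + 0.7396 + 1.2996
     = 10.5281
λ·‖w‖₂² = 0.5·10.5281 = 5.26405

5.26405


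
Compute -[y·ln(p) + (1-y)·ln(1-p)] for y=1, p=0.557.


BCE = -[y·ln(p) + (1-y)·ln(1-p)]
= -1·ln(0.557) - 0
= -ln(0.557) = 0.5852

0.5852


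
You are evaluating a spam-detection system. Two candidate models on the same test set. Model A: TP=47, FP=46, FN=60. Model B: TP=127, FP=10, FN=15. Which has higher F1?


Model A: P=47/93=0.5054, R=47/107=0.4393, F1=2PR/(P+R)=2TP/(2TP+FP+FN)=94/200=0.47
Model B: P=127/137=0.927, R=127/142=0.8944, F1=2PR/(P+R)=2TP/(2TP+FP+FN)=254/279=0.9104
0.47 < 0.9104 → Model B

Model B


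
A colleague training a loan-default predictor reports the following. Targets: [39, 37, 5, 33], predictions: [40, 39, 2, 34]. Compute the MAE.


Absolute errors: |39-40|=1, |37-39|=2, |5-2|=3, |33-34|=1
Sum = 7
MAE = 7/4 = 7/4

7/4


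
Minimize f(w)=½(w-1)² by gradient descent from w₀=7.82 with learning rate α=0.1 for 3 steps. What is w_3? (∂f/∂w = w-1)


step 1: grad = 7.82-1 = 6.82; w = 7.82 - 0.1·(6.82) = 7.138
step 2: grad = 7.138-1 = 6.138; w = 7.138 - 0.1·(6.138) = 6.5242
step 3: grad = 6.5242-1 = 5.5242; w = 6.5242 - 0.1·(5.5242) = 5.97178

5.97178


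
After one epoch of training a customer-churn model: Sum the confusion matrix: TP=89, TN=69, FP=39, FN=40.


Total = TP + TN + FP + FN
= 89 + 69 + 39 + 40
= 237
(Predicted positive: 128, predicted negative: 109)

237


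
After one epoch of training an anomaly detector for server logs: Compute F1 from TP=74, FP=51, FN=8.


Precision = 74/125 = 0.592
Recall = 74/82 = 0.9024
F1 = 2·P·R/(P+R) = 2·TP/(2·TP+FP+FN) = 148/(148+51+8) = 148/207 = 0.715

0.715


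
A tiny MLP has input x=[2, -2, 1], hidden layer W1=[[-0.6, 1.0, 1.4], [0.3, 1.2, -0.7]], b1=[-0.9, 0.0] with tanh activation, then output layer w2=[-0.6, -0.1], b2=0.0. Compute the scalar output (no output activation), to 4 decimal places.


z1[0] = (-0.6)·(2) + (1.0)·(-2) + (1.4)·(1) - 0.9 = -2.7
z1[1] = (0.3)·(2) + (1.2)·(-2) + (-0.7)·(1) + 0.0 = -2.5
h = tanh(z1) = [-0.991, -0.9866]
output = (-0.6)·(-0.991) + (-0.1)·(-0.9866) + 0.0 = 0.6933

0.6933


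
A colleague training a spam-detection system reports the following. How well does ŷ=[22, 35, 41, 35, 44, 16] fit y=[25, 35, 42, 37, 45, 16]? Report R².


ȳ = 33.3333
SS_res = Σ(y-ŷ)² = 15
SS_tot = Σ(y-ȳ)² = 597.33
R² = 1 - SS_res/SS_tot = 1 - 0.0251 = 0.9749

0.9749


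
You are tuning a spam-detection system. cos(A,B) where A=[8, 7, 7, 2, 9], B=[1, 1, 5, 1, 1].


A·B = 8·1 + 7·1 + 7·5 + 2·1 + 9·1 = 61
‖A‖ = √247 = 15.7162, ‖B‖ = √29 = 5.3852
cos = 61/(√247·√29) = 61/√7163 = 0.7207

0.7207


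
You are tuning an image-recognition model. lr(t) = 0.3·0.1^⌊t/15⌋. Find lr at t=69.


n_drops = ⌊69/15⌋ = 4
lr = 0.3·0.1^4 = 0.3·0.0001 = 0.00003

0.00003


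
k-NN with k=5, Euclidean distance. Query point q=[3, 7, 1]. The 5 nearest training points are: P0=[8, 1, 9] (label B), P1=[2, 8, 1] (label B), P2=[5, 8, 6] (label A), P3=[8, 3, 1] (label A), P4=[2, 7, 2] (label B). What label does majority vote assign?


d(q,P0) = 11.1803  (label B)
d(q,P1) = 1.4142  (label B)
d(q,P2) = 5.4772  (label A)
d(q,P3) = 6.4031  (label A)
d(q,P4) = 1.4142  (label B)
Votes: A=2, B=3
Majority → B

B


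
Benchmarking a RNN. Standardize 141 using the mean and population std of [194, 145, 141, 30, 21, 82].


μ = 102.1667, σ = 63.2177
z = (141 - 102.1667)/63.2177 = 0.6143

0.6143


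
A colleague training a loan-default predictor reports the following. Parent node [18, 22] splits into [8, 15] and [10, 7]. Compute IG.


Parent = [18, 22], H_parent = 0.9928
H_left = 0.9321 (n=23), H_right = 0.9774 (n=17)
H_children = (23/40)·0.9321 + (17/40)·0.9774 = 0.9514
IG = 0.9928 - 0.9514 = 0.0414

0.0414


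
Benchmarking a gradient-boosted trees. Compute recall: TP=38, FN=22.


Recall = TP/(TP+FN)
= 38/(38+22)
= 38/60 = 63.33%

63.33%


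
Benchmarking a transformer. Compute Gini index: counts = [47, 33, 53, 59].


Probabilities: [47/192, 33/192, 53/192, 59/192] ≈ [0.2448, 0.1719, 0.276, 0.3073]
Σpᵢ² = (2209 + 1089 + 2809 + 3481)/192² = 9588/36864
Gini = 1 - Σpᵢ² = 1 - 9588/36864 = 0.7399

0.7399


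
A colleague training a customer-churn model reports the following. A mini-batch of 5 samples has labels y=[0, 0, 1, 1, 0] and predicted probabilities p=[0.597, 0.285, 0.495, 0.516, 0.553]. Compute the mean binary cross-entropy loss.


L[0] = -ln(1-0.597) = -ln(0.403) = 0.9088
L[1] = -ln(1-0.285) = -ln(0.715) = 0.3355
L[2] = -ln(0.495) = 0.7032
L[3] = -ln(0.516) = 0.6616
L[4] = -ln(1-0.553) = -ln(0.447) = 0.8052
mean = (0.9088 + 0.3355 + 0.7032 + 0.6616 + 0.8052)/5 = 0.6829

0.6829


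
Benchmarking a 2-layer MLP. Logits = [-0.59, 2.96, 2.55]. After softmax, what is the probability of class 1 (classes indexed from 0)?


Exponentials: e^-0.59=0.5543, e^2.96=19.298, e^2.55=12.8071
Sum = 32.6594
Softmax = [0.017, 0.5909, 0.3921]
p[1] = 19.298/32.6594 = 0.5909

0.5909


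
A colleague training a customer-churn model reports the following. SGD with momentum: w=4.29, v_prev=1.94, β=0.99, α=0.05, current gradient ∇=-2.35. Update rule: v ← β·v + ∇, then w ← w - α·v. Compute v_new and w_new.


v_new = 0.99·1.94 - 2.35 = 1.9206 - 2.35 = -0.4294
w_new = 4.29 - 0.05·-0.4294 = 4.29 + 0.02147 = 4.31147

v_new=-0.4294, w_new=4.31147


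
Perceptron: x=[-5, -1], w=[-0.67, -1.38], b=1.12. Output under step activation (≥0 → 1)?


z = (-5)·(-0.67) + (-1)·(-1.38) + 1.12
  = 5.85
step(z) = 1 (z≥0)

1


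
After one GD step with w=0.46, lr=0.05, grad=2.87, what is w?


w_new = w - α·∇
= 0.46 - 0.05·2.87
= 0.46 - 0.1435
= 0.3165

0.3165


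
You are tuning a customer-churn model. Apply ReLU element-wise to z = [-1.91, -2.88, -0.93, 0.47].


ReLU(-1.91) = max(0, -1.91) = 0.0
ReLU(-2.88) = max(0, -2.88) = 0.0
ReLU(-0.93) = max(0, -0.93) = 0.0
ReLU(0.47) = max(0, 0.47) = 0.47
result = [0.0, 0.0, 0.0, 0.47]

[0.0, 0.0, 0.0, 0.47]


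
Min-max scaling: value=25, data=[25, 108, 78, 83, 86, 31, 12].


min=12, max=108
(25-12)/(108-12) = 13/96 = 0.1354

0.1354


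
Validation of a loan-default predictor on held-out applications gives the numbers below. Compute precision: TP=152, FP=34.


Precision = TP/(TP+FP)
= 152/(152+34)
= 152/186 = 81.72%

81.72%


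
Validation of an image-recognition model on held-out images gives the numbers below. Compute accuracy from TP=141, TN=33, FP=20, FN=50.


Accuracy = (TP+TN)/(TP+TN+FP+FN)
= (141+33)/(244)
= 174/244 = 71.31%

71.31%


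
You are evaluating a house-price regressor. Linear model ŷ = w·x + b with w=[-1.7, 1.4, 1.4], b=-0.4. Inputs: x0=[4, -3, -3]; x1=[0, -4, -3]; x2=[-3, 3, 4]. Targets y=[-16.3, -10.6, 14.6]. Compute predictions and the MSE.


ŷ0 = (-1.7)·(4) + (1.4)·(-3) + (1.4)·(-3) - 0.4 = -15.6
ŷ1 = (-1.7)·(0) + (1.4)·(-4) + (1.4)·(-3) - 0.4 = -10.2
ŷ2 = (-1.7)·(-3) + (1.4)·(3) + (1.4)·(4) - 0.4 = 14.5
errors² = [0.49, 0.16, 0.01]
MSE = 0.6600/3 = 0.22

0.22


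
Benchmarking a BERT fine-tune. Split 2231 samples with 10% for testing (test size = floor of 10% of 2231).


Test = ⌊2231·10/100⌋ = 223
Train = 2231 - 223 = 2008

Train: 2008, Test: 223


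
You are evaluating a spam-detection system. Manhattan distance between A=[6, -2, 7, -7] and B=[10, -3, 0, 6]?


d = |6-10| + |-2+ 3| + |7-0| + |-7-6|
  = 4 + 1 + 7 + 13
  = 25

25


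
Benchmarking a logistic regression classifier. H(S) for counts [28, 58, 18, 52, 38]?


Probabilities: [28/194, 58/194, 18/194, 52/194, 38/194] ≈ [0.1443, 0.299, 0.0928, 0.268, 0.1959]
H = -((28/194)·log₂(28/194) + (58/194)·log₂(58/194) + (18/194)·log₂(18/194) + (52/194)·log₂(52/194) + (38/194)·log₂(38/194))
  = 2.2119 bits

2.2119 bits


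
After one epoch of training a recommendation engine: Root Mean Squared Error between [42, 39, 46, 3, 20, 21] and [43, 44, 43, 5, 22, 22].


MSE = 44/6 = 7.3333
RMSE = √(44/6) = 2.708

2.708


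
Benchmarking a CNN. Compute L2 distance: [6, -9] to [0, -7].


d = √((6-0)² + (-9+ 7)²)
  = √(36 + 4)
  = √40 = 6.3246

6.3246


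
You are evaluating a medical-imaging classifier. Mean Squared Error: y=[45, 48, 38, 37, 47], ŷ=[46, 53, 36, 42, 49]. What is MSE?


Squared errors: (45-46)²=1, (48-53)²=25, (38-36)²=4, (37-42)²=25, (47-49)²=4
Sum = 59
MSE = 59/5 = 59/5

59/5


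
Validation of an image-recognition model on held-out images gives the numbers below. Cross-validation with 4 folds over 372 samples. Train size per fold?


Fold size = 372/4 = 93
Training per fold = 372 - 93 = 279

279


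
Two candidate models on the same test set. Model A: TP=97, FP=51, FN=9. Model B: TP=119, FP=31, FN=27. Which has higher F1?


Model A: P=97/148=0.6554, R=97/106=0.9151, F1=2PR/(P+R)=2TP/(2TP+FP+FN)=194/254=0.7638
Model B: P=119/150=0.7933, R=119/146=0.8151, F1=2PR/(P+R)=2TP/(2TP+FP+FN)=238/296=0.8041
0.7638 < 0.8041 → Model B

Model B


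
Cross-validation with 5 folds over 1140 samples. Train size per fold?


Fold size = 1140/5 = 228
Training per fold = 1140 - 228 = 912

912


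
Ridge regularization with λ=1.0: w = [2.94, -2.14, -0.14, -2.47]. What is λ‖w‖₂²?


‖w‖₂² = (2.94)² + (-2.14)² + (-0.14)² + (-2.47)²
     = 8.6436 + 4.5796 + 0.0196 + 6.1009
     = 19.3437
λ·‖w‖₂² = 1.0·19.3437 = 19.3437

19.3437


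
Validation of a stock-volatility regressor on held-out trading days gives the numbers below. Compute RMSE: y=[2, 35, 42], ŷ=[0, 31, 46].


MSE = 36/3 = 12
RMSE = √(36/3) = 3.4641

3.4641


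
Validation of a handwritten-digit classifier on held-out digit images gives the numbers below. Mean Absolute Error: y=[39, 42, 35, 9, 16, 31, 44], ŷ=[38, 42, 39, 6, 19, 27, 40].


Absolute errors: |39-38|=1, |42-42|=0, |35-39|=4, |9-6|=3, |16-19|=3, |31-27|=4, |44-40|=4
Sum = 19
MAE = 19/7 = 19/7

19/7


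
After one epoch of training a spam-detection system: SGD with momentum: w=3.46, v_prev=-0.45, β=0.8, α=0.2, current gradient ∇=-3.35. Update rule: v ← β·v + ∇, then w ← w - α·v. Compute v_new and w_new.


v_new = 0.8·-0.45 - 3.35 = -0.36 - 3.35 = -3.71
w_new = 3.46 - 0.2·-3.71 = 3.46 + 0.742 = 4.202

v_new=-3.71, w_new=4.202


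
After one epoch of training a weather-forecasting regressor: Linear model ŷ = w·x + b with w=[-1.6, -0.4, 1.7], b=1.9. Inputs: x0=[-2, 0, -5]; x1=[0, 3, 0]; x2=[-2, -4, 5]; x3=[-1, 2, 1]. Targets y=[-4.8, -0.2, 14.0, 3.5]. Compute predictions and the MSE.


ŷ0 = (-1.6)·(-2) + (-0.4)·(0) + (1.7)·(-5) + 1.9 = -3.4
ŷ1 = (-1.6)·(0) + (-0.4)·(3) + (1.7)·(0) + 1.9 = 0.7
ŷ2 = (-1.6)·(-2) + (-0.4)·(-4) + (1.7)·(5) + 1.9 = 15.2
ŷ3 = (-1.6)·(-1) + (-0.4)·(2) + (1.7)·(1) + 1.9 = 4.4
errors² = [1.96, 0.81, 1.44, 0.81]
MSE = 5.0200/4 = 1.255

1.255


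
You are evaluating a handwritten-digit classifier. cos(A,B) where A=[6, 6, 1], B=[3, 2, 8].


A·B = 6·3 + 6·2 + 1·8 = 38
‖A‖ = √73 = 8.544, ‖B‖ = √77 = 8.775
cos = 38/(√73·√77) = 38/√5621 = 0.5068

0.5068


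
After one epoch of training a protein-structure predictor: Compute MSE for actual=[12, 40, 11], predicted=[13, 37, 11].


Squared errors: (12-13)²=1, (40-37)²=9, (11-11)²=0
Sum = 10
MSE = 10/3 = 10/3

10/3


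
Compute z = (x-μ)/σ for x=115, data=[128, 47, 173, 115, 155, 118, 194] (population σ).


μ = 132.8571, σ = 44.3603
z = (115 - 132.8571)/44.3603 = -0.4025

-0.4025


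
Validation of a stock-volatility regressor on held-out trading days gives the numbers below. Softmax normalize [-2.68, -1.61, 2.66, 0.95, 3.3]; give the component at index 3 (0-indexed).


Exponentials: e^-2.68=0.0686, e^-1.61=0.1999, e^2.66=14.2963, e^0.95=2.5857, e^3.3=27.1126
Sum = 44.2631
Softmax = [0.0015, 0.0045, 0.323, 0.0584, 0.6125]
p[3] = 2.5857/44.2631 = 0.0584

0.0584


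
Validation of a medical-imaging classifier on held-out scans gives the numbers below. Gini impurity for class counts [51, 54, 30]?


Probabilities: [51/135, 54/135, 30/135] ≈ [0.3778, 0.4, 0.2222]
Σpᵢ² = (2601 + 2916 + 900)/135² = 6417/18225
Gini = 1 - Σpᵢ² = 1 - 6417/18225 = 0.6479

0.6479


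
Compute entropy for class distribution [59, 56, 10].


Probabilities: [59/125, 56/125, 10/125] ≈ [0.472, 0.448, 0.08]
H = -((59/125)·log₂(59/125) + (56/125)·log₂(56/125) + (10/125)·log₂(10/125))
  = 1.3217 bits

1.3217 bits


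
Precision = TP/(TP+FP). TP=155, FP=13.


Precision = TP/(TP+FP)
= 155/(155+13)
= 155/168 = 92.26%

92.26%


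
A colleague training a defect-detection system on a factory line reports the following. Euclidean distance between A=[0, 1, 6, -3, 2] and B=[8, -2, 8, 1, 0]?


d = √((0-8)² + (1+ 2)² + (6-8)² + (-3-1)² + (2-0)²)
  = √(64 + 9 + 4 + 16 + 4)
  = √97 = 9.8489

9.8489


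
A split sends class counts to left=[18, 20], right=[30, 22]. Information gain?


Parent = [48, 42], H_parent = 0.9968
H_left = 0.998 (n=38), H_right = 0.9829 (n=52)
H_children = (38/90)·0.998 + (52/90)·0.9829 = 0.9893
IG = 0.9968 - 0.9893 = 0.0075

0.0075


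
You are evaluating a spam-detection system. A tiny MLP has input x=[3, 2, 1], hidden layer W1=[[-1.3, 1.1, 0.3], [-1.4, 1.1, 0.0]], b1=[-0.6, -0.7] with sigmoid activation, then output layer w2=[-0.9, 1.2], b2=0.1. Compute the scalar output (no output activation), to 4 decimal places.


z1[0] = (-1.3)·(3) + (1.1)·(2) + (0.3)·(1) - 0.6 = -2.0
z1[1] = (-1.4)·(3) + (1.1)·(2) + (0.0)·(1) - 0.7 = -2.7
h = sigmoid(z1) = [0.1192, 0.063]
output = (-0.9)·(0.1192) + (1.2)·(0.063) + 0.1 = 0.0683

0.0683


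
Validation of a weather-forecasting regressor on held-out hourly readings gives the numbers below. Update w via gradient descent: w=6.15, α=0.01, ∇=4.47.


w_new = w - α·∇
= 6.15 - 0.01·4.47
= 6.15 - 0.0447
= 6.1053

6.1053


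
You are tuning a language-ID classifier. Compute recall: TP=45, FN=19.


Recall = TP/(TP+FN)
= 45/(45+19)
= 45/64 = 70.31%

70.31%


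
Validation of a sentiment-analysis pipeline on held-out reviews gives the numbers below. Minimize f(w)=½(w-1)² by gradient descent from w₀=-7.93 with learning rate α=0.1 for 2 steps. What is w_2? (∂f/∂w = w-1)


step 1: grad = -7.93-1 = -8.93; w = -7.93 - 0.1·(-8.93) = -7.037
step 2: grad = -7.037-1 = -8.037; w = -7.037 - 0.1·(-8.037) = -6.2333

-6.2333


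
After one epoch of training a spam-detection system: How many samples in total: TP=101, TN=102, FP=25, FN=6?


Total = TP + TN + FP + FN
= 101 + 102 + 25 + 6
= 234
(Predicted positive: 126, predicted negative: 108)

234


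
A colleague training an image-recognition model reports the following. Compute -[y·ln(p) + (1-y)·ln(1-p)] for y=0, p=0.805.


BCE = -[y·ln(p) + (1-y)·ln(1-p)]
= -0 - 1·ln(1-0.805)
= -ln(0.195) = 1.6348

1.6348


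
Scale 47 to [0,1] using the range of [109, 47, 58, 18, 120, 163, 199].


min=18, max=199
(47-18)/(199-18) = 29/181 = 0.1602

0.1602
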